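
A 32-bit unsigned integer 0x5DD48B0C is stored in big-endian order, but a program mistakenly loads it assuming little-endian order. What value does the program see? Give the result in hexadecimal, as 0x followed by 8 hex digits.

0x0C8BD45D

Stored big-endian, the bytes at ascending addresses are 5D D4 8B 0C.
Read back as little-endian, the first byte is least significant, giving 0x0C8BD45D.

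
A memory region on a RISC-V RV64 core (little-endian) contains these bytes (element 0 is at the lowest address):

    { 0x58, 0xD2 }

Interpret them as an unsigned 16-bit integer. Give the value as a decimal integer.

In little-endian order the low byte comes first in memory.
Reassemble most-significant byte first: D2 58 → 0xD258.
0xD258 = 53848.

53848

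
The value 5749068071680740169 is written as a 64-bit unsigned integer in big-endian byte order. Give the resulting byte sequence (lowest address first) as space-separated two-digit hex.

4F C8 CA F3 8A 12 0B 49

5749068071680740169 in hexadecimal, padded to 64 bits, is 0x4FC8CAF38A120B49.
Split into bytes (most-significant first): 4F C8 CA F3 8A 12 0B 49.
In big-endian order the high byte comes first in memory.
So the memory order matches the most-significant-first order: 4F C8 CA F3 8A 12 0B 49.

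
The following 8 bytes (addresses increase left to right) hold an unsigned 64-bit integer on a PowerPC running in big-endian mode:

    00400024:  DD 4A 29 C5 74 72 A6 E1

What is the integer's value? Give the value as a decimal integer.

15945603358697629409

Big-endian: lowest address holds the most-significant byte.
The bytes are already most-significant first: 0xDD4A29C57472A6E1.
0xDD4A29C57472A6E1 = 15945603358697629409.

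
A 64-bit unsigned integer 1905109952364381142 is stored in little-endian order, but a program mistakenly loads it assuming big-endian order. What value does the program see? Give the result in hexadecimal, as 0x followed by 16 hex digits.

0xD683BD70684F701A

1905109952364381142 in 64-bit hexadecimal is 0x1A704F6870BD83D6.
Stored little-endian, the bytes at ascending addresses are D6 83 BD 70 68 4F 70 1A.
Read back as big-endian, the last byte is least significant, giving 0xD683BD70684F701A.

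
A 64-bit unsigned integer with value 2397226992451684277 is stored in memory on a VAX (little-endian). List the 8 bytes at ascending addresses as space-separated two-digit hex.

2397226992451684277 in hexadecimal, padded to 64 bits, is 0x2144A93FA30F87B5.
Split into bytes (most-significant first): 21 44 A9 3F A3 0F 87 B5.
Little-endian stores the least-significant byte at the lowest address.
So at ascending addresses the bytes are B5 87 0F A3 3F A9 44 21.

B5 87 0F A3 3F A9 44 21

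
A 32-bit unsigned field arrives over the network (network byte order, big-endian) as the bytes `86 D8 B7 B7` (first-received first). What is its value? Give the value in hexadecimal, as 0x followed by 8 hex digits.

0x86D8B7B7

In big-endian order the high byte comes first in memory.
The bytes are already most-significant first: 0x86D8B7B7.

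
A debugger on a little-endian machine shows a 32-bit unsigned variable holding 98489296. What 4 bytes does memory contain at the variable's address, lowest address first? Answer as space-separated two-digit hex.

D0 D3 DE 05

98489296 in hexadecimal, padded to 32 bits, is 0x05DED3D0.
Split into bytes (most-significant first): 05 DE D3 D0.
Little-endian: lowest address holds the least-significant byte.
So at ascending addresses the bytes are D0 D3 DE 05.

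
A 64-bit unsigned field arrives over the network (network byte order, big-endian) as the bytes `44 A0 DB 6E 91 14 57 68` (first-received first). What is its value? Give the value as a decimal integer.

4945193658779719528

In big-endian order the high byte comes first in memory.
The bytes are already most-significant first: 0x44A0DB6E91145768.
0x44A0DB6E91145768 = 4945193658779719528.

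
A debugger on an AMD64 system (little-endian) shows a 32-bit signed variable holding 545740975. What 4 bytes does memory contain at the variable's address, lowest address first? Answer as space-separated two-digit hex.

545740975 in hexadecimal, padded to 32 bits, is 0x208758AF.
Split into bytes (most-significant first): 20 87 58 AF.
Little-endian stores the least-significant byte at the lowest address.
So at ascending addresses the bytes are AF 58 87 20.

AF 58 87 20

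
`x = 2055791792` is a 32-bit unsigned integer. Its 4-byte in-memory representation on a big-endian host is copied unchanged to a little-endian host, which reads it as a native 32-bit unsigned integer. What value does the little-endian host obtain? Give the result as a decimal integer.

2055791792 in 32-bit hexadecimal is 0x7A88E4B0.
Stored big-endian, the bytes at ascending addresses are 7A 88 E4 B0.
Read back as little-endian, the first byte is least significant, giving 0xB0E4887A.
0xB0E4887A = 2967767162.

2967767162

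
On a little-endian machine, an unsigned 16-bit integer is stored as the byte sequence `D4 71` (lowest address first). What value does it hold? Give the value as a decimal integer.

Little-endian stores the least-significant byte at the lowest address.
Reassemble most-significant byte first: 71 D4 → 0x71D4.
0x71D4 = 29140.

29140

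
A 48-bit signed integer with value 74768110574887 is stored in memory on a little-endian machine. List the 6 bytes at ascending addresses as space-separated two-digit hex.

27 DD AB 4E 00 44

74768110574887 in hexadecimal, padded to 48 bits, is 0x44004EABDD27.
Split into bytes (most-significant first): 44 00 4E AB DD 27.
Little-endian stores the least-significant byte at the lowest address.
So at ascending addresses the bytes are 27 DD AB 4E 00 44.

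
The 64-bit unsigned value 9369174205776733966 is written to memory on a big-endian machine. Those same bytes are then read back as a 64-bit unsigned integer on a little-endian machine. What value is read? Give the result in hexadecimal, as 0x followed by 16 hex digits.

0x0E2713D64CFE0582

9369174205776733966 in 64-bit hexadecimal is 0x8205FE4CD613270E.
Stored big-endian, the bytes at ascending addresses are 82 05 FE 4C D6 13 27 0E.
Read back as little-endian, the first byte is least significant, giving 0x0E2713D64CFE0582.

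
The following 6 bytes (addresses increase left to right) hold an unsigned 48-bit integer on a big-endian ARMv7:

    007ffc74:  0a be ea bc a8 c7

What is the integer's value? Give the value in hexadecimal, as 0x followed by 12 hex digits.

0x0ABEEABCA8C7

In big-endian order the high byte comes first in memory.
The bytes are already most-significant first: 0x0ABEEABCA8C7.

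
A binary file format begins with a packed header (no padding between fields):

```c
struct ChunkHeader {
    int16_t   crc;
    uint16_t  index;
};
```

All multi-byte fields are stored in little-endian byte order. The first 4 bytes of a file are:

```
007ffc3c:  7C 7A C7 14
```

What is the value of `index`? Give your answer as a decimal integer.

5319

`index` follows `crc` (2 bytes), so it starts at byte offset 2 and occupies 2 bytes.
Bytes at offsets 2..3: C7 14.
Little-endian: lowest address holds the least-significant byte.
Reassemble most-significant byte first: 14 C7 → 0x14C7.
0x14C7 = 5319.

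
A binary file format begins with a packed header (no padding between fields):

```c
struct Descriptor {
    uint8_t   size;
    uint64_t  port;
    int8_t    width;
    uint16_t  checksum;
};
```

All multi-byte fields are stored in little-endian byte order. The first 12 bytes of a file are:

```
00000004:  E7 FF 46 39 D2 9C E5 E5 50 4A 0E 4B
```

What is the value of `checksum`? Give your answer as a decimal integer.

`checksum` follows `size` (1 B), `port` (8 B), `width` (1 B), so it starts at offset 1 + 8 + 1 = 10 and occupies 2 bytes.
Bytes at offsets 10..11: 0E 4B.
Little-endian stores the least-significant byte at the lowest address.
Reassemble most-significant byte first: 4B 0E → 0x4B0E.
0x4B0E = 19214.

19214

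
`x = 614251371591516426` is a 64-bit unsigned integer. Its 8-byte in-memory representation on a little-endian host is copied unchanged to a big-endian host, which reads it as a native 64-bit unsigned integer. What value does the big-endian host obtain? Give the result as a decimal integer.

614251371591516426 in 64-bit hexadecimal is 0x0886425E3682410A.
Stored little-endian, the bytes at ascending addresses are 0A 41 82 36 5E 42 86 08.
Read back as big-endian, the last byte is least significant, giving 0x0A4182365E428608.
0x0A4182365E428608 = 739014983886734856.

739014983886734856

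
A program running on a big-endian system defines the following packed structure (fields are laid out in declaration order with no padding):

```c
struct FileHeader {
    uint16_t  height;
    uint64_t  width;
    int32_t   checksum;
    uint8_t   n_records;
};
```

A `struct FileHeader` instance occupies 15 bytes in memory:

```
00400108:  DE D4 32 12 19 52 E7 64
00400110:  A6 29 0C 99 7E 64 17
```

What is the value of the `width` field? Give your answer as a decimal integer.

3607974095337334313

`width` follows `height` (2 bytes), so it starts at byte offset 2 and occupies 8 bytes.
Bytes at offsets 2..9: 32 12 19 52 E7 64 A6 29.
In big-endian order the high byte comes first in memory.
The bytes are already most-significant first: 0x32121952E764A629.
0x32121952E764A629 = 3607974095337334313.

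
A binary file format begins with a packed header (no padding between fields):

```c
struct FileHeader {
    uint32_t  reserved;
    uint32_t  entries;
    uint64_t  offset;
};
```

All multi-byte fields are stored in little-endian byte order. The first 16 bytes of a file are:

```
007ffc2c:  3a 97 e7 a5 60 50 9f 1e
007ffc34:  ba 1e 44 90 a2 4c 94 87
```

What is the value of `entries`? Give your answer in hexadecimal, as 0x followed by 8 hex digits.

`entries` follows `reserved` (4 bytes), so it starts at byte offset 4 and occupies 4 bytes.
Bytes at offsets 4..7: 60 50 9F 1E.
Little-endian stores the least-significant byte at the lowest address.
Reassemble most-significant byte first: 1E 9F 50 60 → 0x1E9F5060.

0x1E9F5060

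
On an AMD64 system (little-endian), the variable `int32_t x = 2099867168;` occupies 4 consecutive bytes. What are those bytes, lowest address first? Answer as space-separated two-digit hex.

20 6E 29 7D

2099867168 in hexadecimal, padded to 32 bits, is 0x7D296E20.
Split into bytes (most-significant first): 7D 29 6E 20.
Little-endian stores the least-significant byte at the lowest address.
So at ascending addresses the bytes are 20 6E 29 7D.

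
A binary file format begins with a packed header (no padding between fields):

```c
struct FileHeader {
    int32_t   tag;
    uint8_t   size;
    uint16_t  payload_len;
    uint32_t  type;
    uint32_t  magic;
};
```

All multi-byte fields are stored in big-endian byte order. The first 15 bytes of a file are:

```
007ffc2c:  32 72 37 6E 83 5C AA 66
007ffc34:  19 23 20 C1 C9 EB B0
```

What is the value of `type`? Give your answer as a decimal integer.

1712923424

`type` follows `tag` (4 B), `size` (1 B), `payload_len` (2 B), so it starts at offset 4 + 1 + 2 = 7 and occupies 4 bytes.
Bytes at offsets 7..10: 66 19 23 20.
Big-endian stores the most-significant byte at the lowest address.
The bytes are already most-significant first: 0x66192320.
0x66192320 = 1712923424.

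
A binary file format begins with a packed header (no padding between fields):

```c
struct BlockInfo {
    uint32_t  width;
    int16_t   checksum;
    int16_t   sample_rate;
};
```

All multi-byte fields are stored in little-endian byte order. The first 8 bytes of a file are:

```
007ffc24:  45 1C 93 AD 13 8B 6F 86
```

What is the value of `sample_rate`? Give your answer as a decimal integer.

-31121

`sample_rate` follows `width` (4 B), `checksum` (2 B), so it starts at offset 4 + 2 = 6 and occupies 2 bytes.
Bytes at offsets 6..7: 6F 86.
Little-endian stores the least-significant byte at the lowest address.
Reassemble most-significant byte first: 86 6F → 0x866F.
Top bit is set, so as a signed 16-bit value this is 0x866F − 2^16 = -31121.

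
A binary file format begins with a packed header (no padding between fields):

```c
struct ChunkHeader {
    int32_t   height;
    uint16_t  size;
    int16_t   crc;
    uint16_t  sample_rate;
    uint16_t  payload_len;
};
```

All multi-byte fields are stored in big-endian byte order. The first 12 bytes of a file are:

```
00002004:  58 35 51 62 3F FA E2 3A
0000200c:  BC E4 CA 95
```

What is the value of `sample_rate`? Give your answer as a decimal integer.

48356

`sample_rate` follows `height` (4 B), `size` (2 B), `crc` (2 B), so it starts at offset 4 + 2 + 2 = 8 and occupies 2 bytes.
Bytes at offsets 8..9: BC E4.
In big-endian order the high byte comes first in memory.
The bytes are already most-significant first: 0xBCE4.
0xBCE4 = 48356.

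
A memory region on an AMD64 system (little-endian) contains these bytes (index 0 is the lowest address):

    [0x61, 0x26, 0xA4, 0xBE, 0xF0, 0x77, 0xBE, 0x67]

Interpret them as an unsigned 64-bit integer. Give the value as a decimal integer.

In little-endian order the low byte comes first in memory.
Reassemble most-significant byte first: 67 BE 77 F0 BE A4 26 61 → 0x67BE77F0BEA42661.
0x67BE77F0BEA42661 = 7475544307355887201.

7475544307355887201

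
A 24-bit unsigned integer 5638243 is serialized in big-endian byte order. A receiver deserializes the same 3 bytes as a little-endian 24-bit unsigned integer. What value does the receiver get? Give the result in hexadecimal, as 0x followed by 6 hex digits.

5638243 in 24-bit hexadecimal is 0x560863.
Stored big-endian, the bytes at ascending addresses are 56 08 63.
Read back as little-endian, the first byte is least significant, giving 0x630856.

0x630856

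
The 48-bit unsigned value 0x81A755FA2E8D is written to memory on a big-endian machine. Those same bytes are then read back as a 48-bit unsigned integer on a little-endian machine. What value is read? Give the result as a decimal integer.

155232907929473

Stored big-endian, the bytes at ascending addresses are 81 A7 55 FA 2E 8D.
Read back as little-endian, the first byte is least significant, giving 0x8D2EFA55A781.
0x8D2EFA55A781 = 155232907929473.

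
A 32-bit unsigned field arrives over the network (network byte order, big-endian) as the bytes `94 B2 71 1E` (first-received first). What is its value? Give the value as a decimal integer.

2494722334

Big-endian: lowest address holds the most-significant byte.
The bytes are already most-significant first: 0x94B2711E.
0x94B2711E = 2494722334.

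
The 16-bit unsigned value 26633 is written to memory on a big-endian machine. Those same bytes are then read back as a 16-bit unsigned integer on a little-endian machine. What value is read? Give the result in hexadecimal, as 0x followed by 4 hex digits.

0x0968

26633 in 16-bit hexadecimal is 0x6809.
Stored big-endian, the bytes at ascending addresses are 68 09.
Read back as little-endian, the first byte is least significant, giving 0x0968.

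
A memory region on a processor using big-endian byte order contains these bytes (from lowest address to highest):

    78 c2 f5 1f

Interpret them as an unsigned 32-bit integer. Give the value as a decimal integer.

2026042655

Big-endian: lowest address holds the most-significant byte.
The bytes are already most-significant first: 0x78C2F51F.
0x78C2F51F = 2026042655.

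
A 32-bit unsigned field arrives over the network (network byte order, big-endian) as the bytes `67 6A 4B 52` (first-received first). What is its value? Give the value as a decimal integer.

Big-endian: lowest address holds the most-significant byte.
The bytes are already most-significant first: 0x676A4B52.
0x676A4B52 = 1735019346.

1735019346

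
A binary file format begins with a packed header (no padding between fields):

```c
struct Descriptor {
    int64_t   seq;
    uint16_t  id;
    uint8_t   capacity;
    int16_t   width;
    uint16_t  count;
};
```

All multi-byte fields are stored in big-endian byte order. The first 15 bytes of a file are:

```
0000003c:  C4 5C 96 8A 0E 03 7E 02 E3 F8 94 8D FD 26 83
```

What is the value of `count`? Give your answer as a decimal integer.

`count` follows `seq` (8 B), `id` (2 B), `capacity` (1 B), `width` (2 B), so it starts at offset 8 + 2 + 1 + 2 = 13 and occupies 2 bytes.
Bytes at offsets 13..14: 26 83.
Big-endian: lowest address holds the most-significant byte.
The bytes are already most-significant first: 0x2683.
0x2683 = 9859.

9859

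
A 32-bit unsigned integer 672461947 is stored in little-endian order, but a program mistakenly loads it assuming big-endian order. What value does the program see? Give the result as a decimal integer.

2079593512

672461947 in 32-bit hexadecimal is 0x2814F47B.
Stored little-endian, the bytes at ascending addresses are 7B F4 14 28.
Read back as big-endian, the last byte is least significant, giving 0x7BF41428.
0x7BF41428 = 2079593512.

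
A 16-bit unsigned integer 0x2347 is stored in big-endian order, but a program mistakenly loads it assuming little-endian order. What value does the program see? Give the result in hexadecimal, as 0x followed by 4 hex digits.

Stored big-endian, the bytes at ascending addresses are 23 47.
Read back as little-endian, the first byte is least significant, giving 0x4723.

0x4723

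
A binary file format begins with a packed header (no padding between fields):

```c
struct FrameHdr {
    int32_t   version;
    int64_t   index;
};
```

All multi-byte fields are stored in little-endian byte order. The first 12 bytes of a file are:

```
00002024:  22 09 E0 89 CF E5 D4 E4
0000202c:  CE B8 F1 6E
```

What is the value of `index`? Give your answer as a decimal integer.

7994374012301272527

`index` follows `version` (4 bytes), so it starts at byte offset 4 and occupies 8 bytes.
Bytes at offsets 4..11: CF E5 D4 E4 CE B8 F1 6E.
Little-endian: lowest address holds the least-significant byte.
Reassemble most-significant byte first: 6E F1 B8 CE E4 D4 E5 CF → 0x6EF1B8CEE4D4E5CF.
0x6EF1B8CEE4D4E5CF = 7994374012301272527.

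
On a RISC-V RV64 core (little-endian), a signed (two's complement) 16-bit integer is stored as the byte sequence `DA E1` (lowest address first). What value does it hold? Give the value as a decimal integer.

-7718

Little-endian stores the least-significant byte at the lowest address.
Reassemble most-significant byte first: E1 DA → 0xE1DA.
Top bit is set, so as a signed 16-bit value this is 0xE1DA − 2^16 = -7718.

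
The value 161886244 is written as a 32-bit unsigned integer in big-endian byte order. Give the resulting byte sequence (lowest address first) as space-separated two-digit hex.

09 A6 30 24

161886244 in hexadecimal, padded to 32 bits, is 0x09A63024.
Split into bytes (most-significant first): 09 A6 30 24.
Big-endian: lowest address holds the most-significant byte.
So the memory order matches the most-significant-first order: 09 A6 30 24.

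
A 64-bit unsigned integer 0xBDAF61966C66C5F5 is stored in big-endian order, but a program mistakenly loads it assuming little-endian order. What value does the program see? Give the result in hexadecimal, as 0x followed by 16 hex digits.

Stored big-endian, the bytes at ascending addresses are BD AF 61 96 6C 66 C5 F5.
Read back as little-endian, the first byte is least significant, giving 0xF5C5666C9661AFBD.

0xF5C5666C9661AFBD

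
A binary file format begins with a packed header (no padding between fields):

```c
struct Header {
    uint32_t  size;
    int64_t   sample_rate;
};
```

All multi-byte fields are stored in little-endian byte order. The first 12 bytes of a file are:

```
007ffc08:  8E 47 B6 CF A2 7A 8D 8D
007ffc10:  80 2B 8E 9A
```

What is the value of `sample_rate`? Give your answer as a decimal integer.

-7309857314045068638

`sample_rate` follows `size` (4 bytes), so it starts at byte offset 4 and occupies 8 bytes.
Bytes at offsets 4..11: A2 7A 8D 8D 80 2B 8E 9A.
Little-endian: lowest address holds the least-significant byte.
Reassemble most-significant byte first: 9A 8E 2B 80 8D 8D 7A A2 → 0x9A8E2B808D8D7AA2.
Top bit is set, so as a signed 64-bit value this is 0x9A8E2B808D8D7AA2 − 2^64 = -7309857314045068638.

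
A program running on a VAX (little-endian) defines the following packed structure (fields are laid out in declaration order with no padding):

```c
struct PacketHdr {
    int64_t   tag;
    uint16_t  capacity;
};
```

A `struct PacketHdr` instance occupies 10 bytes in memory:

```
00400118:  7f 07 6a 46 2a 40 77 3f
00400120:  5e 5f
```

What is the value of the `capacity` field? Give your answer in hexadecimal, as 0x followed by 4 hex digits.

0x5F5E

`capacity` follows `tag` (8 bytes), so it starts at byte offset 8 and occupies 2 bytes.
Bytes at offsets 8..9: 5E 5F.
In little-endian order the low byte comes first in memory.
Reassemble most-significant byte first: 5F 5E → 0x5F5E.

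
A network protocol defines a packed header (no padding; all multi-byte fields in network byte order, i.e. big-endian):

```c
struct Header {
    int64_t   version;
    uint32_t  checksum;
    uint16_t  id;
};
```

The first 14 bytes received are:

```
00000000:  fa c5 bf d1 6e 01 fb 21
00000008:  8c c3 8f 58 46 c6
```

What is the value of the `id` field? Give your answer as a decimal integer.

`id` follows `version` (8 B), `checksum` (4 B), so it starts at offset 8 + 4 = 12 and occupies 2 bytes.
Bytes at offsets 12..13: 46 C6.
In big-endian order the high byte comes first in memory.
The bytes are already most-significant first: 0x46C6.
0x46C6 = 18118.

18118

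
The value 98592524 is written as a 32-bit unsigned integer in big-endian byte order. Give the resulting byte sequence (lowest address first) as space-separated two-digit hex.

98592524 in hexadecimal, padded to 32 bits, is 0x05E0670C.
Split into bytes (most-significant first): 05 E0 67 0C.
Big-endian stores the most-significant byte at the lowest address.
So the memory order matches the most-significant-first order: 05 E0 67 0C.

05 E0 67 0C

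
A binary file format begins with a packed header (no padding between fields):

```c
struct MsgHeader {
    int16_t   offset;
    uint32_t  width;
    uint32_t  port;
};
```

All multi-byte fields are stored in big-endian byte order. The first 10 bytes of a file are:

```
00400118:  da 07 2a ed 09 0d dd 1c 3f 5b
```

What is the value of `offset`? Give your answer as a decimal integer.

-9721

`offset` is the first field, at byte offset 0, occupying 2 bytes.
Bytes at offsets 0..1: DA 07.
Big-endian: lowest address holds the most-significant byte.
The bytes are already most-significant first: 0xDA07.
Top bit is set, so as a signed 16-bit value this is 0xDA07 − 2^16 = -9721.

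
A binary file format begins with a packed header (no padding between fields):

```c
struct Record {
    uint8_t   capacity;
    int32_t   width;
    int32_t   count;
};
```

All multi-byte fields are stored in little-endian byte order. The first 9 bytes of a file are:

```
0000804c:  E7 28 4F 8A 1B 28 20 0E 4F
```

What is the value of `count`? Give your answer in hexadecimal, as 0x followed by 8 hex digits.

0x4F0E2028

`count` follows `capacity` (1 B), `width` (4 B), so it starts at offset 1 + 4 = 5 and occupies 4 bytes.
Bytes at offsets 5..8: 28 20 0E 4F.
Little-endian stores the least-significant byte at the lowest address.
Reassemble most-significant byte first: 4F 0E 20 28 → 0x4F0E2028.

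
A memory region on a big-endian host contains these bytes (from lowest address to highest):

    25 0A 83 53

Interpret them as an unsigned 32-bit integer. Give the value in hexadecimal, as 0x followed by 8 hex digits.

Big-endian: lowest address holds the most-significant byte.
The bytes are already most-significant first: 0x250A8353.

0x250A8353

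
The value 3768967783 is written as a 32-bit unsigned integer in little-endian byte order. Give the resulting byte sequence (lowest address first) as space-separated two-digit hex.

67 E2 A5 E0

3768967783 in hexadecimal, padded to 32 bits, is 0xE0A5E267.
Split into bytes (most-significant first): E0 A5 E2 67.
Little-endian stores the least-significant byte at the lowest address.
So at ascending addresses the bytes are 67 E2 A5 E0.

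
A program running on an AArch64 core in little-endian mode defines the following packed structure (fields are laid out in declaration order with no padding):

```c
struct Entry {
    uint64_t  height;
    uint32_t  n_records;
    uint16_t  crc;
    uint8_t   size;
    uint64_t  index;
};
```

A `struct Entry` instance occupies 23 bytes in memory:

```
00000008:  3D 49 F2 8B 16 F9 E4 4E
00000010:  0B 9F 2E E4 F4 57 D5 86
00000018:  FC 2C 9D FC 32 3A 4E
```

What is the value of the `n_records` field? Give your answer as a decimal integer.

3828260619

`n_records` follows `height` (8 bytes), so it starts at byte offset 8 and occupies 4 bytes.
Bytes at offsets 8..11: 0B 9F 2E E4.
Little-endian stores the least-significant byte at the lowest address.
Reassemble most-significant byte first: E4 2E 9F 0B → 0xE42E9F0B.
0xE42E9F0B = 3828260619.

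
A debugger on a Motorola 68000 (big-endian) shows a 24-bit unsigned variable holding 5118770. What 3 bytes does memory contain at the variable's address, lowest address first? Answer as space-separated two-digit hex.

5118770 in hexadecimal, padded to 24 bits, is 0x4E1B32.
Split into bytes (most-significant first): 4E 1B 32.
Big-endian stores the most-significant byte at the lowest address.
So the memory order matches the most-significant-first order: 4E 1B 32.

4E 1B 32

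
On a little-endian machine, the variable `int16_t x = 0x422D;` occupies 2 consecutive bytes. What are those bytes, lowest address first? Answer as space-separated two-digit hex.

Split into bytes (most-significant first): 42 2D.
In little-endian order the low byte comes first in memory.
So at ascending addresses the bytes are 2D 42.

2D 42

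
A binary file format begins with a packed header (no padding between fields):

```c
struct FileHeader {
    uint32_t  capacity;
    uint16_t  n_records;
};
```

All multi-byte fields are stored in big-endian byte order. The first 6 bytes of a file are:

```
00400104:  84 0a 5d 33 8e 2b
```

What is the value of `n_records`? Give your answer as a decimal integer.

`n_records` follows `capacity` (4 bytes), so it starts at byte offset 4 and occupies 2 bytes.
Bytes at offsets 4..5: 8E 2B.
In big-endian order the high byte comes first in memory.
The bytes are already most-significant first: 0x8E2B.
0x8E2B = 36395.

36395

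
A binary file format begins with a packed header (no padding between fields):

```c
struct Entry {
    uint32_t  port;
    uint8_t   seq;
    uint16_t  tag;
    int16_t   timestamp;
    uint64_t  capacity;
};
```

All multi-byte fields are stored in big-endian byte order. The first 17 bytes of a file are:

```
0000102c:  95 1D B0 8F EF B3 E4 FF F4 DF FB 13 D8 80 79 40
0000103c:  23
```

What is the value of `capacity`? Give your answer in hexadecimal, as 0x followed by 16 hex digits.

`capacity` follows `port` (4 B), `seq` (1 B), `tag` (2 B), `timestamp` (2 B), so it starts at offset 4 + 1 + 2 + 2 = 9 and occupies 8 bytes.
Bytes at offsets 9..16: DF FB 13 D8 80 79 40 23.
Big-endian stores the most-significant byte at the lowest address.
The bytes are already most-significant first: 0xDFFB13D880794023.

0xDFFB13D880794023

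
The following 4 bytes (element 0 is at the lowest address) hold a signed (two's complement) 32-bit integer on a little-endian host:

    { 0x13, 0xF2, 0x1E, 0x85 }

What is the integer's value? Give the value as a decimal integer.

In little-endian order the low byte comes first in memory.
Reassemble most-significant byte first: 85 1E F2 13 → 0x851EF213.
Top bit is set, so as a signed 32-bit value this is 0x851EF213 − 2^32 = -2061569517.

-2061569517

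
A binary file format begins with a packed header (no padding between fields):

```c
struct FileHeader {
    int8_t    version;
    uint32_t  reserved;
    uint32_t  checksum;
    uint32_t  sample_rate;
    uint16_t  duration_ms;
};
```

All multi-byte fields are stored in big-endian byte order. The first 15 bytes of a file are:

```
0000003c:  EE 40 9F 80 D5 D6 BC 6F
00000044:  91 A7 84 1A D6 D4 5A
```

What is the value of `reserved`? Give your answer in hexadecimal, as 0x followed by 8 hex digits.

`reserved` follows `version` (1 byte), so it starts at byte offset 1 and occupies 4 bytes.
Bytes at offsets 1..4: 40 9F 80 D5.
In big-endian order the high byte comes first in memory.
The bytes are already most-significant first: 0x409F80D5.

0x409F80D5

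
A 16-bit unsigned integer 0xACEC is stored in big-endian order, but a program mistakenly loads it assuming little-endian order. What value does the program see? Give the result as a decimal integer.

60588

Stored big-endian, the bytes at ascending addresses are AC EC.
Read back as little-endian, the first byte is least significant, giving 0xECAC.
0xECAC = 60588.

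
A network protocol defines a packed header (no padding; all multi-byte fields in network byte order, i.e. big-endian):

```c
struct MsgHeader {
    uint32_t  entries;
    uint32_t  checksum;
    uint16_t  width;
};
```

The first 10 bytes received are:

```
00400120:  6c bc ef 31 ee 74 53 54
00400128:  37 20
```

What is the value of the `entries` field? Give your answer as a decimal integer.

`entries` is the first field, at byte offset 0, occupying 4 bytes.
Bytes at offsets 0..3: 6C BC EF 31.
In big-endian order the high byte comes first in memory.
The bytes are already most-significant first: 0x6CBCEF31.
0x6CBCEF31 = 1824321329.

1824321329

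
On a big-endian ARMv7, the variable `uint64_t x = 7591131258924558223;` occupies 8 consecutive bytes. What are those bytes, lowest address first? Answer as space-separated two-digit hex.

7591131258924558223 in hexadecimal, padded to 64 bits, is 0x69591DA9138FE78F.
Split into bytes (most-significant first): 69 59 1D A9 13 8F E7 8F.
Big-endian stores the most-significant byte at the lowest address.
So the memory order matches the most-significant-first order: 69 59 1D A9 13 8F E7 8F.

69 59 1D A9 13 8F E7 8F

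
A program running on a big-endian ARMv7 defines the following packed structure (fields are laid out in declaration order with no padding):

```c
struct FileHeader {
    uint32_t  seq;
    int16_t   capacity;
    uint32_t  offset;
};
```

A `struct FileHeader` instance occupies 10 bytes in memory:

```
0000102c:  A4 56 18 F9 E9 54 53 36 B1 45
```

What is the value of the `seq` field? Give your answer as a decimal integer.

`seq` is the first field, at byte offset 0, occupying 4 bytes.
Bytes at offsets 0..3: A4 56 18 F9.
Big-endian stores the most-significant byte at the lowest address.
The bytes are already most-significant first: 0xA45618F9.
0xA45618F9 = 2757105913.

2757105913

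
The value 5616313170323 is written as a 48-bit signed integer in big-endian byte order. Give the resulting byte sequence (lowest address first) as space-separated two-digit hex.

05 1B A6 59 F9 93

5616313170323 in hexadecimal, padded to 48 bits, is 0x051BA659F993.
Split into bytes (most-significant first): 05 1B A6 59 F9 93.
In big-endian order the high byte comes first in memory.
So the memory order matches the most-significant-first order: 05 1B A6 59 F9 93.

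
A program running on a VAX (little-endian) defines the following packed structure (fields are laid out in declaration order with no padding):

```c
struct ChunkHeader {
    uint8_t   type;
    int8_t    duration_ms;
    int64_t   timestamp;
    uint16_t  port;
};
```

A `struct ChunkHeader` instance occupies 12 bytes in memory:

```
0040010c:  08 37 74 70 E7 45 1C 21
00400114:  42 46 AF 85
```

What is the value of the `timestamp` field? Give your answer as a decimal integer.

5062645336433455220

`timestamp` follows `type` (1 B), `duration_ms` (1 B), so it starts at offset 1 + 1 = 2 and occupies 8 bytes.
Bytes at offsets 2..9: 74 70 E7 45 1C 21 42 46.
Little-endian: lowest address holds the least-significant byte.
Reassemble most-significant byte first: 46 42 21 1C 45 E7 70 74 → 0x4642211C45E77074.
0x4642211C45E77074 = 5062645336433455220.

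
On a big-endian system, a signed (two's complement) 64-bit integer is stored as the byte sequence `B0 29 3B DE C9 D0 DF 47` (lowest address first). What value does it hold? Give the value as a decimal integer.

-5753001220934410425

Big-endian: lowest address holds the most-significant byte.
The bytes are already most-significant first: 0xB0293BDEC9D0DF47.
Top bit is set, so as a signed 64-bit value this is 0xB0293BDEC9D0DF47 − 2^64 = -5753001220934410425.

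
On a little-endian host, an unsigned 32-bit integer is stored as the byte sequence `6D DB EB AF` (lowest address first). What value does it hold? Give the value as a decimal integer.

Little-endian: lowest address holds the least-significant byte.
Reassemble most-significant byte first: AF EB DB 6D → 0xAFEBDB6D.
0xAFEBDB6D = 2951469933.

2951469933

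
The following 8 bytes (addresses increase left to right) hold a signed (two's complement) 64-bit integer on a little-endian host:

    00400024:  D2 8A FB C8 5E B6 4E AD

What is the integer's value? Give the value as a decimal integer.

Little-endian: lowest address holds the least-significant byte.
Reassemble most-significant byte first: AD 4E B6 5E C8 FB 8A D2 → 0xAD4EB65EC8FB8AD2.
Top bit is set, so as a signed 64-bit value this is 0xAD4EB65EC8FB8AD2 − 2^64 = -5958624738749478190.

-5958624738749478190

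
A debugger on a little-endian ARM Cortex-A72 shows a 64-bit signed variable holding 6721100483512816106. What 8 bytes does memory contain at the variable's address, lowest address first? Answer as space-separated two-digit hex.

6721100483512816106 in hexadecimal, padded to 64 bits, is 0x5D462547A37CD1EA.
Split into bytes (most-significant first): 5D 46 25 47 A3 7C D1 EA.
Little-endian: lowest address holds the least-significant byte.
So at ascending addresses the bytes are EA D1 7C A3 47 25 46 5D.

EA D1 7C A3 47 25 46 5D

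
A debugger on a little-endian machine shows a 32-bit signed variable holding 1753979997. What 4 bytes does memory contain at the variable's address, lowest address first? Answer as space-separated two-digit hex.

5D 9C 8B 68

1753979997 in hexadecimal, padded to 32 bits, is 0x688B9C5D.
Split into bytes (most-significant first): 68 8B 9C 5D.
Little-endian: lowest address holds the least-significant byte.
So at ascending addresses the bytes are 5D 9C 8B 68.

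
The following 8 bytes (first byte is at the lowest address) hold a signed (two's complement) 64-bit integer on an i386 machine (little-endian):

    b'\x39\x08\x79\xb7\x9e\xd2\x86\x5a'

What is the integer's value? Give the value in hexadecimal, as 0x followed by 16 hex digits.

Little-endian stores the least-significant byte at the lowest address.
Reassemble most-significant byte first: 5A 86 D2 9E B7 79 08 39 → 0x5A86D29EB7790839.

0x5A86D29EB7790839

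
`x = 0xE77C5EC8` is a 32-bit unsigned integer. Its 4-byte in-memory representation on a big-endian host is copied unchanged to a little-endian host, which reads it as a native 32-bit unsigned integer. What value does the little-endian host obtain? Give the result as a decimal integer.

3361635559

Stored big-endian, the bytes at ascending addresses are E7 7C 5E C8.
Read back as little-endian, the first byte is least significant, giving 0xC85E7CE7.
0xC85E7CE7 = 3361635559.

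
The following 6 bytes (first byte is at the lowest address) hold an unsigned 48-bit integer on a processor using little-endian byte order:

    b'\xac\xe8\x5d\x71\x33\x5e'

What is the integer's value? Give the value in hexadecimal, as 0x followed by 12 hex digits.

In little-endian order the low byte comes first in memory.
Reassemble most-significant byte first: 5E 33 71 5D E8 AC → 0x5E33715DE8AC.

0x5E33715DE8AC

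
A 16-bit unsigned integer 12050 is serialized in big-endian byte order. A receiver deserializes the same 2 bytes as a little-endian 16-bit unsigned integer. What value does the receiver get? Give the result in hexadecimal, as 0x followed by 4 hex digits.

0x122F

12050 in 16-bit hexadecimal is 0x2F12.
Stored big-endian, the bytes at ascending addresses are 2F 12.
Read back as little-endian, the first byte is least significant, giving 0x122F.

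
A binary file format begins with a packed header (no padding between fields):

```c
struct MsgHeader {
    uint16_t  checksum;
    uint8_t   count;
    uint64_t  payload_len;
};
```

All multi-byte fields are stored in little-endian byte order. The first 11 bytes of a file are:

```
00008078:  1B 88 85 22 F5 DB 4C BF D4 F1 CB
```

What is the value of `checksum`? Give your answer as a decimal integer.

`checksum` is the first field, at byte offset 0, occupying 2 bytes.
Bytes at offsets 0..1: 1B 88.
Little-endian: lowest address holds the least-significant byte.
Reassemble most-significant byte first: 88 1B → 0x881B.
0x881B = 34843.

34843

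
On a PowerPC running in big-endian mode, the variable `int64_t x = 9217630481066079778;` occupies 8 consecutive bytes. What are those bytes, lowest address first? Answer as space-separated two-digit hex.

9217630481066079778 in hexadecimal, padded to 64 bits, is 0x7FEB9A15DEC1B622.
Split into bytes (most-significant first): 7F EB 9A 15 DE C1 B6 22.
Big-endian: lowest address holds the most-significant byte.
So the memory order matches the most-significant-first order: 7F EB 9A 15 DE C1 B6 22.

7F EB 9A 15 DE C1 B6 22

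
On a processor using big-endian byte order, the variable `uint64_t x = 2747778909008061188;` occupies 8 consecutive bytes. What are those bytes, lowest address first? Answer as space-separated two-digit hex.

2747778909008061188 in hexadecimal, padded to 64 bits, is 0x2622125C00BC6304.
Split into bytes (most-significant first): 26 22 12 5C 00 BC 63 04.
Big-endian: lowest address holds the most-significant byte.
So the memory order matches the most-significant-first order: 26 22 12 5C 00 BC 63 04.

26 22 12 5C 00 BC 63 04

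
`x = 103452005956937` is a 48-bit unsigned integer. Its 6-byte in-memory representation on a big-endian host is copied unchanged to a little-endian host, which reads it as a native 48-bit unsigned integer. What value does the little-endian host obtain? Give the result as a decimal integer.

103452005956937 in 48-bit hexadecimal is 0x5E16CC10FD49.
Stored big-endian, the bytes at ascending addresses are 5E 16 CC 10 FD 49.
Read back as little-endian, the first byte is least significant, giving 0x49FD10CC165E.
0x49FD10CC165E = 81351257364062.

81351257364062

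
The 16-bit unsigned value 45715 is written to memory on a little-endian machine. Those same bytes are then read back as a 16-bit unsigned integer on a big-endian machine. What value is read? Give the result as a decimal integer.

37810

45715 in 16-bit hexadecimal is 0xB293.
Stored little-endian, the bytes at ascending addresses are 93 B2.
Read back as big-endian, the last byte is least significant, giving 0x93B2.
0x93B2 = 37810.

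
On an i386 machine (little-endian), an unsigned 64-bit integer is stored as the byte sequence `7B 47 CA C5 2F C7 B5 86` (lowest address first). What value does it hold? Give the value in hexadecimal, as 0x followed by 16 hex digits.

In little-endian order the low byte comes first in memory.
Reassemble most-significant byte first: 86 B5 C7 2F C5 CA 47 7B → 0x86B5C72FC5CA477B.

0x86B5C72FC5CA477B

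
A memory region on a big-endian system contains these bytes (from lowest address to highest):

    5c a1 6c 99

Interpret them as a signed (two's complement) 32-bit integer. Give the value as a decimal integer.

Big-endian stores the most-significant byte at the lowest address.
The bytes are already most-significant first: 0x5CA16C99.
0x5CA16C99 = 1554082969.

1554082969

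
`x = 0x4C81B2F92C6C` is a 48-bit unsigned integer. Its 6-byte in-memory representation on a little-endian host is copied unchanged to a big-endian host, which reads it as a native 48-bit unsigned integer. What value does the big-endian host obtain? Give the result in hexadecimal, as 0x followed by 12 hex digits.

Stored little-endian, the bytes at ascending addresses are 6C 2C F9 B2 81 4C.
Read back as big-endian, the last byte is least significant, giving 0x6C2CF9B2814C.

0x6C2CF9B2814C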